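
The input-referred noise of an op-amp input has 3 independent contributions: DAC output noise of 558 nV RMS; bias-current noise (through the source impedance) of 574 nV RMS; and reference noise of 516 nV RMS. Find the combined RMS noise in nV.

Uncorrelated sources add in power (mean-square): V_tot = √(ΣV_i²)
V_tot = √[(5.58×10⁻⁷)² + (5.74×10⁻⁷)² + (5.16×10⁻⁷)²] = 9.52×10⁻⁷ V = 952 nV

952 nV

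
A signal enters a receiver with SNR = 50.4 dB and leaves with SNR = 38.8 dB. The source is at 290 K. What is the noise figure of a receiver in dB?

NF (dB) = SNR_in(dB) − SNR_out(dB) when the source is at T₀
NF = 50.4 − 38.8 = 11.6 dB

11.6 dB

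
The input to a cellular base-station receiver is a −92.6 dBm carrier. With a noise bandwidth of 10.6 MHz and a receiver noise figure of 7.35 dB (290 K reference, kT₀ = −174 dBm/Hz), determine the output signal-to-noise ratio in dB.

3.8 dB

Noise floor: N = −174 + 10 log₁₀(B) + NF
10 log₁₀(1.06×10⁷) = 70.25 dB
N = −174 + 70.25 + 7.35 = −96.40 dBm
SNR = P_sig − N = −92.6 − (−96.40) = 3.80 dB → 3.8 dB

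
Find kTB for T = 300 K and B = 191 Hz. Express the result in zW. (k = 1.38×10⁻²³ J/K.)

P_n = kTB = 1.38×10⁻²³ × 300 × 1.91×10² = 7.91×10⁻¹⁹ W = 791 zW

791 zW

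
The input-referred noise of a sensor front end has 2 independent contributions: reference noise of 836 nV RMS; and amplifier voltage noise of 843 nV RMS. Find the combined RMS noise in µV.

Uncorrelated sources add in power (mean-square): V_tot = √(ΣV_i²)
V_tot = √[(8.36×10⁻⁷)² + (8.43×10⁻⁷)²] = 1.19×10⁻⁶ V = 1.19 µV

1.19 µV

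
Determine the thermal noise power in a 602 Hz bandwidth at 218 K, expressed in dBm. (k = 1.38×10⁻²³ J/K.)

−147.4 dBm

P_n = kTB = 1.38×10⁻²³ × 218 × 6.02×10² = 1.81×10⁻¹⁸ W
In dBm: 10 log₁₀(1.81×10⁻¹⁸ / 10⁻³) = −147.4 dBm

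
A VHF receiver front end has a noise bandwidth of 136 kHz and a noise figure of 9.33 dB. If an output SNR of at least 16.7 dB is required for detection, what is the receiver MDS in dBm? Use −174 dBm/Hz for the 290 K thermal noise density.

−96.6 dBm

Sensitivity = −174 + 10 log₁₀(B) + NF + SNR_min
= −174 + 51.34 + 9.33 + 16.7
= −96.63 dBm → −96.6 dBm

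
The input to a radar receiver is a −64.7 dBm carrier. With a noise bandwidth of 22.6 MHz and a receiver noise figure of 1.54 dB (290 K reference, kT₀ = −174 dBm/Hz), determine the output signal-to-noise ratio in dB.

34.2 dB

Noise floor: N = −174 + 10 log₁₀(B) + NF
10 log₁₀(2.26×10⁷) = 73.54 dB
N = −174 + 73.54 + 1.54 = −98.92 dBm
SNR = P_sig − N = −64.7 − (−98.92) = 34.22 dB → 34.2 dB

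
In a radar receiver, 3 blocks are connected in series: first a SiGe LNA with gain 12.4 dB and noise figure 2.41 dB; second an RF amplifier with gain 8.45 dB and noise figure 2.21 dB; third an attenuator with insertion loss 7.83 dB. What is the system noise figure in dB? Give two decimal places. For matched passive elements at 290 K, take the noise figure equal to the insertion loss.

2.60 dB

Convert to linear (a loss of L dB is a gain of −L dB): F_i = 10^(NF_i/10), G_i = 10^(G_i,dB/10)
  Stage 1: F_1 = 10^(2.41/10) = 1.742, G_1 = 10^(12.4/10) = 17.38
  Stage 2: F_2 = 10^(2.21/10) = 1.663, G_2 = 10^(8.45/10) = 6.998
  Stage 3: F_3 = 10^(7.83/10) = 6.067, G_3 = 10^(−7.83/10) = 0.1648
Friis cascade:
  F = 1.742 + (1.663 − 1)/17.38 + (6.067 − 1)/121.6 = 1.822
NF = 10 log₁₀(1.822) = 2.60 dB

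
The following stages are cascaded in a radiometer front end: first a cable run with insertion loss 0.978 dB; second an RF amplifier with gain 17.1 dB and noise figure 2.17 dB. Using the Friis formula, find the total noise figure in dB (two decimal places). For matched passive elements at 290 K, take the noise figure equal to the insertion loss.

Convert to linear (a loss of L dB is a gain of −L dB): F_i = 10^(NF_i/10), G_i = 10^(G_i,dB/10)
  Stage 1: F_1 = 10^(0.978/10) = 1.253, G_1 = 10^(−0.978/10) = 0.7984
  Stage 2: F_2 = 10^(2.17/10) = 1.648, G_2 = 10^(17.1/10) = 51.29
Friis cascade:
  F = 1.253 + (1.648 − 1)/0.7984 = 2.064
NF = 10 log₁₀(2.064) = 3.15 dB

3.15 dB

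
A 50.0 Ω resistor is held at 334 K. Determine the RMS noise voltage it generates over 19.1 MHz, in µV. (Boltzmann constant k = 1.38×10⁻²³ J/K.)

V_n = √(4kTRB)
4kTRB = 4 × 1.38×10⁻²³ × 334 × 5.00×10¹ × 1.91×10⁷ = 1.76×10⁻¹¹ V²
V_n = √(1.76×10⁻¹¹) = 4.20×10⁻⁶ V = 4.20 µV

4.20 µV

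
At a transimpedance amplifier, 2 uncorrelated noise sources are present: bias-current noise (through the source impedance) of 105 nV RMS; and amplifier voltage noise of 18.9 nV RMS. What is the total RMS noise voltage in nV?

107 nV

Uncorrelated sources add in power (mean-square): V_tot = √(ΣV_i²)
V_tot = √[(1.05×10⁻⁷)² + (1.89×10⁻⁸)²] = 1.07×10⁻⁷ V = 107 nV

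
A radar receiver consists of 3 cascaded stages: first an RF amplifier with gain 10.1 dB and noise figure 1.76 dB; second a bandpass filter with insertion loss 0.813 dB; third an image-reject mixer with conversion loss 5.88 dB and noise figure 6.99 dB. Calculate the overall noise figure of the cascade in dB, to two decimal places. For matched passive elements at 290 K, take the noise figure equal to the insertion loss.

Convert to linear (a loss of L dB is a gain of −L dB): F_i = 10^(NF_i/10), G_i = 10^(G_i,dB/10)
  Stage 1: F_1 = 10^(1.76/10) = 1.500, G_1 = 10^(10.1/10) = 10.23
  Stage 2: F_2 = 10^(0.813/10) = 1.206, G_2 = 10^(−0.813/10) = 0.8293
  Stage 3: F_3 = 10^(6.99/10) = 5.000, G_3 = 10^(−5.88/10) = 0.2582
Friis cascade:
  F = 1.500 + (1.206 − 1)/10.23 + (5.000 − 1)/8.486 = 1.991
NF = 10 log₁₀(1.991) = 2.99 dB

2.99 dB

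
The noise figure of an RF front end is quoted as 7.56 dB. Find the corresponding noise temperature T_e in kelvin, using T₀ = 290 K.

1363 K

F = 10^(7.56/10) = 5.70164
T_e = (F − 1)·T₀ = (5.70164 − 1) × 290 = 1363 K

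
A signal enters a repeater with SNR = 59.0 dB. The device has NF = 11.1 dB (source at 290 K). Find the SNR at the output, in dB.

By definition F = SNR_in/SNR_out, so in dB: SNR_out = SNR_in − NF
SNR_out = 59.0 − 11.1 = 47.9 dB

47.9 dB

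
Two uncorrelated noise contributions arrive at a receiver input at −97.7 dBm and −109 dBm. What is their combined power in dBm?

Convert to linear, add, convert back:
P₁ = 1.70×10⁻¹³ W, P₂ = 1.26×10⁻¹⁴ W
P_tot = 1.82×10⁻¹³ W → 10 log₁₀(P_tot / 10⁻³) = −97.4 dBm

−97.4 dBm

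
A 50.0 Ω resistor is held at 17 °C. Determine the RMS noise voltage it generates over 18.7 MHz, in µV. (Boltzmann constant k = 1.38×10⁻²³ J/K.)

3.87 µV

T = 17 °C + 273.15 = 290.15 K
V_n = √(4kTRB)
4kTRB = 4 × 1.38×10⁻²³ × 290.15 × 5.00×10¹ × 1.87×10⁷ = 1.50×10⁻¹¹ V²
V_n = √(1.50×10⁻¹¹) = 3.87×10⁻⁶ V = 3.87 µV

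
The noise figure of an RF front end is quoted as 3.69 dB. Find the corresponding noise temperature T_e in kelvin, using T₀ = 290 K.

F = 10^(3.69/10) = 2.33884
T_e = (F − 1)·T₀ = (2.33884 − 1) × 290 = 388 K

388 K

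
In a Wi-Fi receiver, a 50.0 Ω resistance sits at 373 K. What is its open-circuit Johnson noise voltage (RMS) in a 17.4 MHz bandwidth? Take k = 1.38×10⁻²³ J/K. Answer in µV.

4.23 µV

V_n = √(4kTRB)
4kTRB = 4 × 1.38×10⁻²³ × 373 × 5.00×10¹ × 1.74×10⁷ = 1.79×10⁻¹¹ V²
V_n = √(1.79×10⁻¹¹) = 4.23×10⁻⁶ V = 4.23 µV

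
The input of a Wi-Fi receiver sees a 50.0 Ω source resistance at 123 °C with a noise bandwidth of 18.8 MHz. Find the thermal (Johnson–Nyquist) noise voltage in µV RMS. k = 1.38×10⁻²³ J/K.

T = 123 °C + 273.15 = 396.15 K
V_n = √(4kTRB)
4kTRB = 4 × 1.38×10⁻²³ × 396.15 × 5.00×10¹ × 1.88×10⁷ = 2.06×10⁻¹¹ V²
V_n = √(2.06×10⁻¹¹) = 4.53×10⁻⁶ V = 4.53 µV

4.53 µV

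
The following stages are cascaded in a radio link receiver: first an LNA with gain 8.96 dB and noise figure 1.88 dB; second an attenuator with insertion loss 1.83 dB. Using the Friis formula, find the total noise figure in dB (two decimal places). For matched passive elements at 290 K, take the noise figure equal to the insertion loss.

Convert to linear (a loss of L dB is a gain of −L dB): F_i = 10^(NF_i/10), G_i = 10^(G_i,dB/10)
  Stage 1: F_1 = 10^(1.88/10) = 1.542, G_1 = 10^(8.96/10) = 7.870
  Stage 2: F_2 = 10^(1.83/10) = 1.524, G_2 = 10^(−1.83/10) = 0.6561
Friis cascade:
  F = 1.542 + (1.524 − 1)/7.870 = 1.608
NF = 10 log₁₀(1.608) = 2.06 dB

2.06 dB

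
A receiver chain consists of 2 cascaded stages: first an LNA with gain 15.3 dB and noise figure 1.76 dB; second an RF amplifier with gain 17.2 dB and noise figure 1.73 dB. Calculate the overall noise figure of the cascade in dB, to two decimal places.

1.80 dB

Convert to linear (a loss of L dB is a gain of −L dB): F_i = 10^(NF_i/10), G_i = 10^(G_i,dB/10)
  Stage 1: F_1 = 10^(1.76/10) = 1.500, G_1 = 10^(15.3/10) = 33.88
  Stage 2: F_2 = 10^(1.73/10) = 1.489, G_2 = 10^(17.2/10) = 52.48
Friis cascade:
  F = 1.500 + (1.489 − 1)/33.88 = 1.514
NF = 10 log₁₀(1.514) = 1.80 dB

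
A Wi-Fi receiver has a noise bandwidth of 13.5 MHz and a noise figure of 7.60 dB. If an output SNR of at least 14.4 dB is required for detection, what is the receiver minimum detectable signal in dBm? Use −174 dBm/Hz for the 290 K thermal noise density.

Sensitivity = −174 + 10 log₁₀(B) + NF + SNR_min
= −174 + 71.3 + 7.60 + 14.4
= −80.70 dBm → −80.7 dBm

−80.7 dBm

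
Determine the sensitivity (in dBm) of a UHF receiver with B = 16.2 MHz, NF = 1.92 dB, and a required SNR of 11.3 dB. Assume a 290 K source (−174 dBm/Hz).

−88.7 dBm

Sensitivity = −174 + 10 log₁₀(B) + NF + SNR_min
= −174 + 72.1 + 1.92 + 11.3
= −88.68 dBm → −88.7 dBm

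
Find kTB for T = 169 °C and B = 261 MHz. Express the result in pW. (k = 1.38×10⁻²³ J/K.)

1.59 pW

T = 169 °C + 273.15 = 442.15 K
P_n = kTB = 1.38×10⁻²³ × 442.15 × 2.61×10⁸ = 1.59×10⁻¹² W = 1.59 pW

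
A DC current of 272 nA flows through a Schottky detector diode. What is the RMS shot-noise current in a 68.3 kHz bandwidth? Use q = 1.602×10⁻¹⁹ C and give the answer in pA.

77.2 pA

I_n = √(2qI·B)
2qI·B = 2 × 1.602×10⁻¹⁹ × 2.72×10⁻⁷ × 6.83×10⁴ = 5.95×10⁻²¹ A²
I_n = √(5.95×10⁻²¹) = 7.72×10⁻¹¹ A = 77.2 pA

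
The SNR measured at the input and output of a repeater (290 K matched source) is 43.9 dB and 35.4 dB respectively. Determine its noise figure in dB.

NF (dB) = SNR_in(dB) − SNR_out(dB) when the source is at T₀
NF = 43.9 − 35.4 = 8.5 dB

8.5 dB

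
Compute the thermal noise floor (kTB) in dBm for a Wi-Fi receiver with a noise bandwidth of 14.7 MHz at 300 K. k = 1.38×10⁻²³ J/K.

P_n = kTB = 1.38×10⁻²³ × 300 × 1.47×10⁷ = 6.09×10⁻¹⁴ W
In dBm: 10 log₁₀(6.09×10⁻¹⁴ / 10⁻³) = −102.2 dBm

−102.2 dBm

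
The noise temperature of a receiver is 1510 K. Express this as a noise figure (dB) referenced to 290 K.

7.93 dB

F = 1 + T_e/T₀ = 1 + 1510/290 = 6.2069
NF = 10 log₁₀(6.2069) = 7.93 dB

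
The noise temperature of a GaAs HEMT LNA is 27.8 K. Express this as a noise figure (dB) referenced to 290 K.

F = 1 + T_e/T₀ = 1 + 27.8/290 = 1.09586
NF = 10 log₁₀(1.09586) = 0.398 dB

0.398 dB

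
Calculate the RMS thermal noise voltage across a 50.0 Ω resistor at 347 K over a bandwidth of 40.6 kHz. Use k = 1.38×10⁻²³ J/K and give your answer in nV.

197 nV

V_n = √(4kTRB)
4kTRB = 4 × 1.38×10⁻²³ × 347 × 5.00×10¹ × 4.06×10⁴ = 3.89×10⁻¹⁴ V²
V_n = √(3.89×10⁻¹⁴) = 1.97×10⁻⁷ V = 197 nV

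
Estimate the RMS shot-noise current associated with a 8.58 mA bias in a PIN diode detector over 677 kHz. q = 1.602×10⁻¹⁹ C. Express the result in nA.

43.1 nA

I_n = √(2qI·B)
2qI·B = 2 × 1.602×10⁻¹⁹ × 8.58×10⁻³ × 6.77×10⁵ = 1.86×10⁻¹⁵ A²
I_n = √(1.86×10⁻¹⁵) = 4.31×10⁻⁸ A = 43.1 nA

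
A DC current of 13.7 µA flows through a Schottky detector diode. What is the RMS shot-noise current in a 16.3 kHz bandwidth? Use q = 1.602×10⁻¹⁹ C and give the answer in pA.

I_n = √(2qI·B)
2qI·B = 2 × 1.602×10⁻¹⁹ × 1.37×10⁻⁵ × 1.63×10⁴ = 7.15×10⁻²⁰ A²
I_n = √(7.15×10⁻²⁰) = 2.67×10⁻¹⁰ A = 267 pA

267 pA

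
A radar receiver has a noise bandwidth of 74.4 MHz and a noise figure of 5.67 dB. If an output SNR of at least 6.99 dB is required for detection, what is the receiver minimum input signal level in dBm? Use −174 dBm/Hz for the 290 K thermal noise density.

−82.6 dBm

Sensitivity = −174 + 10 log₁₀(B) + NF + SNR_min
= −174 + 78.72 + 5.67 + 6.99
= −82.62 dBm → −82.6 dBm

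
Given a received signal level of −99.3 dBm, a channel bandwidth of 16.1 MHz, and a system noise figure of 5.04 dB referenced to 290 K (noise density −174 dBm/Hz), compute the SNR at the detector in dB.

−2.4 dB

Noise floor: N = −174 + 10 log₁₀(B) + NF
10 log₁₀(1.61×10⁷) = 72.07 dB
N = −174 + 72.07 + 5.04 = −96.89 dBm
SNR = P_sig − N = −99.3 − (−96.89) = −2.41 dB → −2.4 dB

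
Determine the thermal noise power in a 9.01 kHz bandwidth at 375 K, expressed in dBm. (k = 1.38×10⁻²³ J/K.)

−133.3 dBm

P_n = kTB = 1.38×10⁻²³ × 375 × 9.01×10³ = 4.66×10⁻¹⁷ W
In dBm: 10 log₁₀(4.66×10⁻¹⁷ / 10⁻³) = −133.3 dBm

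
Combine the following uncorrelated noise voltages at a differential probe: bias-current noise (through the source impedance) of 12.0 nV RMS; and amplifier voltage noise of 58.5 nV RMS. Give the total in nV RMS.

59.7 nV

Uncorrelated sources add in power (mean-square): V_tot = √(ΣV_i²)
V_tot = √[(1.20×10⁻⁸)² + (5.85×10⁻⁸)²] = 5.97×10⁻⁸ V = 59.7 nV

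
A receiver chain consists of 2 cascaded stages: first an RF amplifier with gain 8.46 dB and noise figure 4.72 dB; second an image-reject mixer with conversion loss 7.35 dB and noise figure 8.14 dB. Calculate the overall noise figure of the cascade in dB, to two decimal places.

Convert to linear (a loss of L dB is a gain of −L dB): F_i = 10^(NF_i/10), G_i = 10^(G_i,dB/10)
  Stage 1: F_1 = 10^(4.72/10) = 2.965, G_1 = 10^(8.46/10) = 7.015
  Stage 2: F_2 = 10^(8.14/10) = 6.516, G_2 = 10^(−7.35/10) = 0.1841
Friis cascade:
  F = 2.965 + (6.516 − 1)/7.015 = 3.751
NF = 10 log₁₀(3.751) = 5.74 dB

5.74 dB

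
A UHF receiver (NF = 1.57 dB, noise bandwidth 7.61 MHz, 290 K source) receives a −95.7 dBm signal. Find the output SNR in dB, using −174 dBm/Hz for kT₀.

Noise floor: N = −174 + 10 log₁₀(B) + NF
10 log₁₀(7.61×10⁶) = 68.81 dB
N = −174 + 68.81 + 1.57 = −103.62 dBm
SNR = P_sig − N = −95.7 − (−103.62) = 7.92 dB → 7.9 dB

7.9 dB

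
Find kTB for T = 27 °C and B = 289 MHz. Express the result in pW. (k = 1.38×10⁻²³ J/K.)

1.20 pW

T = 27 °C + 273.15 = 300.15 K
P_n = kTB = 1.38×10⁻²³ × 300.15 × 2.89×10⁸ = 1.20×10⁻¹² W = 1.20 pW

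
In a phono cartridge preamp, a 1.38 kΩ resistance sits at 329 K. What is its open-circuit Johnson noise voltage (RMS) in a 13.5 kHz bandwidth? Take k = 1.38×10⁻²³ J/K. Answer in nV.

V_n = √(4kTRB)
4kTRB = 4 × 1.38×10⁻²³ × 329 × 1.38×10³ × 1.35×10⁴ = 3.38×10⁻¹³ V²
V_n = √(3.38×10⁻¹³) = 5.82×10⁻⁷ V = 582 nV

582 nV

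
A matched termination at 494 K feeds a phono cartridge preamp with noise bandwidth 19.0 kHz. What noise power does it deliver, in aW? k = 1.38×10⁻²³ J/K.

130 aW

P_n = kTB = 1.38×10⁻²³ × 494 × 1.90×10⁴ = 1.30×10⁻¹⁶ W = 130 aW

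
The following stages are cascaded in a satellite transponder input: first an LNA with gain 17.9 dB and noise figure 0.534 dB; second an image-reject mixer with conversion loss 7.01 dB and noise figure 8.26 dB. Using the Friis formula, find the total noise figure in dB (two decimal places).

0.88 dB

Convert to linear (a loss of L dB is a gain of −L dB): F_i = 10^(NF_i/10), G_i = 10^(G_i,dB/10)
  Stage 1: F_1 = 10^(0.534/10) = 1.131, G_1 = 10^(17.9/10) = 61.66
  Stage 2: F_2 = 10^(8.26/10) = 6.699, G_2 = 10^(−7.01/10) = 0.1991
Friis cascade:
  F = 1.131 + (6.699 − 1)/61.66 = 1.223
NF = 10 log₁₀(1.223) = 0.88 dB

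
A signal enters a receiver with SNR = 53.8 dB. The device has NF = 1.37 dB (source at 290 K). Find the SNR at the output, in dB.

52.43 dB

By definition F = SNR_in/SNR_out, so in dB: SNR_out = SNR_in − NF
SNR_out = 53.8 − 1.37 = 52.43 dB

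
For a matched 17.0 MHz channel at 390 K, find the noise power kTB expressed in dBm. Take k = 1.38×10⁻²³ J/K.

−100.4 dBm

P_n = kTB = 1.38×10⁻²³ × 390 × 1.70×10⁷ = 9.15×10⁻¹⁴ W
In dBm: 10 log₁₀(9.15×10⁻¹⁴ / 10⁻³) = −100.4 dBm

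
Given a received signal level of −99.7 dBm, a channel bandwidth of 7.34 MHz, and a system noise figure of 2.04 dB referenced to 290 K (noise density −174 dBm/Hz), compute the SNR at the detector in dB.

Noise floor: N = −174 + 10 log₁₀(B) + NF
10 log₁₀(7.34×10⁶) = 68.66 dB
N = −174 + 68.66 + 2.04 = −103.30 dBm
SNR = P_sig − N = −99.7 − (−103.30) = 3.60 dB → 3.6 dB

3.6 dB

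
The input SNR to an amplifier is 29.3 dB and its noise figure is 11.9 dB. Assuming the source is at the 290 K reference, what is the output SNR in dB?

By definition F = SNR_in/SNR_out, so in dB: SNR_out = SNR_in − NF
SNR_out = 29.3 − 11.9 = 17.4 dB

17.4 dB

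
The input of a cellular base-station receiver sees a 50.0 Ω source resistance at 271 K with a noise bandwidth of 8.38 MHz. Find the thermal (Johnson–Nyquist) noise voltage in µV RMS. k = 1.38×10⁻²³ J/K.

2.50 µV

V_n = √(4kTRB)
4kTRB = 4 × 1.38×10⁻²³ × 271 × 5.00×10¹ × 8.38×10⁶ = 6.27×10⁻¹² V²
V_n = √(6.27×10⁻¹²) = 2.50×10⁻⁶ V = 2.50 µV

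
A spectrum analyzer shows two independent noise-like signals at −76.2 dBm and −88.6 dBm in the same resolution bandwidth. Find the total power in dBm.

−76.0 dBm

Convert to linear, add, convert back:
P₁ = 2.40×10⁻¹¹ W, P₂ = 1.38×10⁻¹² W
P_tot = 2.54×10⁻¹¹ W → 10 log₁₀(P_tot / 10⁻³) = −76.0 dBm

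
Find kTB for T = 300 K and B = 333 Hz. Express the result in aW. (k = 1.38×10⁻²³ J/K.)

1.38 aW

P_n = kTB = 1.38×10⁻²³ × 300 × 3.33×10² = 1.38×10⁻¹⁸ W = 1.38 aW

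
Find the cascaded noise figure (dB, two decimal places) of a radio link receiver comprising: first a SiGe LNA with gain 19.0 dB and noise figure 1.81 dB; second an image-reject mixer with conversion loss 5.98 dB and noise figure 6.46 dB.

Convert to linear (a loss of L dB is a gain of −L dB): F_i = 10^(NF_i/10), G_i = 10^(G_i,dB/10)
  Stage 1: F_1 = 10^(1.81/10) = 1.517, G_1 = 10^(19.0/10) = 79.43
  Stage 2: F_2 = 10^(6.46/10) = 4.426, G_2 = 10^(−5.98/10) = 0.2523
Friis cascade:
  F = 1.517 + (4.426 − 1)/79.43 = 1.560
NF = 10 log₁₀(1.560) = 1.93 dB

1.93 dB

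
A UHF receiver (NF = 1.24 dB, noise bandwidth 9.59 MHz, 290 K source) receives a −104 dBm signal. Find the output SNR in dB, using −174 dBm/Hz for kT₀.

−1.1 dB

Noise floor: N = −174 + 10 log₁₀(B) + NF
10 log₁₀(9.59×10⁶) = 69.82 dB
N = −174 + 69.82 + 1.24 = −102.94 dBm
SNR = P_sig − N = −104 − (−102.94) = −1.06 dB → −1.1 dB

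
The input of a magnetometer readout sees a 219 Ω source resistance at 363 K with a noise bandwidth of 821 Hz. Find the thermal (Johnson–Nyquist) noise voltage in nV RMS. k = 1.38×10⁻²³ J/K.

60.0 nV

V_n = √(4kTRB)
4kTRB = 4 × 1.38×10⁻²³ × 363 × 2.19×10² × 8.21×10² = 3.60×10⁻¹⁵ V²
V_n = √(3.60×10⁻¹⁵) = 6.00×10⁻⁸ V = 60.0 nV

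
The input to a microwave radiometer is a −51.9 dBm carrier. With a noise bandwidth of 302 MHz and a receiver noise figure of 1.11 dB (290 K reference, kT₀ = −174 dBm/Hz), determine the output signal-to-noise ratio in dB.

36.2 dB

Noise floor: N = −174 + 10 log₁₀(B) + NF
10 log₁₀(3.02×10⁸) = 84.8 dB
N = −174 + 84.8 + 1.11 = −88.09 dBm
SNR = P_sig − N = −51.9 − (−88.09) = 36.19 dB → 36.2 dB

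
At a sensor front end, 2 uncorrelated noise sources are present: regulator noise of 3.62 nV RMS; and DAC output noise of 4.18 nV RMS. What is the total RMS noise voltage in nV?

5.53 nV

Uncorrelated sources add in power (mean-square): V_tot = √(ΣV_i²)
V_tot = √[(3.62×10⁻⁹)² + (4.18×10⁻⁹)²] = 5.53×10⁻⁹ V = 5.53 nV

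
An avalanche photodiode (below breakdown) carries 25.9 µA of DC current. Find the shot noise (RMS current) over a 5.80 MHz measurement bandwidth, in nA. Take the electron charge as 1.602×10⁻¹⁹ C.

I_n = √(2qI·B)
2qI·B = 2 × 1.602×10⁻¹⁹ × 2.59×10⁻⁵ × 5.80×10⁶ = 4.81×10⁻¹⁷ A²
I_n = √(4.81×10⁻¹⁷) = 6.94×10⁻⁹ A = 6.94 nA

6.94 nA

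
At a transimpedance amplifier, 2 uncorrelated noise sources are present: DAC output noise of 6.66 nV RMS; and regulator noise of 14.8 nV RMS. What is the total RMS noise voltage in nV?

Uncorrelated sources add in power (mean-square): V_tot = √(ΣV_i²)
V_tot = √[(6.66×10⁻⁹)² + (1.48×10⁻⁸)²] = 1.62×10⁻⁸ V = 16.2 nV

16.2 nV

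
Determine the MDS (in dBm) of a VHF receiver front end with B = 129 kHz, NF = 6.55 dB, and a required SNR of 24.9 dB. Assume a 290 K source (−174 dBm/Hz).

−91.4 dBm

Sensitivity = −174 + 10 log₁₀(B) + NF + SNR_min
= −174 + 51.11 + 6.55 + 24.9
= −91.44 dBm → −91.4 dBm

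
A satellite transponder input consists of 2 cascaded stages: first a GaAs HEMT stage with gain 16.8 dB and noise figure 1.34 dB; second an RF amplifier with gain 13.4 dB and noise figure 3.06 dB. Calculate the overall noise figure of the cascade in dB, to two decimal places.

Convert to linear (a loss of L dB is a gain of −L dB): F_i = 10^(NF_i/10), G_i = 10^(G_i,dB/10)
  Stage 1: F_1 = 10^(1.34/10) = 1.361, G_1 = 10^(16.8/10) = 47.86
  Stage 2: F_2 = 10^(3.06/10) = 2.023, G_2 = 10^(13.4/10) = 21.88
Friis cascade:
  F = 1.361 + (2.023 − 1)/47.86 = 1.383
NF = 10 log₁₀(1.383) = 1.41 dB

1.41 dB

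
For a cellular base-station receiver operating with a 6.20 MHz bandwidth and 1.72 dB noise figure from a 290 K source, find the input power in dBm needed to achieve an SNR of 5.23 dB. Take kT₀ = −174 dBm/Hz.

−99.1 dBm

Sensitivity = −174 + 10 log₁₀(B) + NF + SNR_min
= −174 + 67.92 + 1.72 + 5.23
= −99.13 dBm → −99.1 dBm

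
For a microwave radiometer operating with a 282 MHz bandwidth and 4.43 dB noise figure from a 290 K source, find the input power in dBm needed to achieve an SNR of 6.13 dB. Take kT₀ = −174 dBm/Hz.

−78.9 dBm

Sensitivity = −174 + 10 log₁₀(B) + NF + SNR_min
= −174 + 84.5 + 4.43 + 6.13
= −78.94 dBm → −78.9 dBm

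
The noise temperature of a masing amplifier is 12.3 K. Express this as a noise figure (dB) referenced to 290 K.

F = 1 + T_e/T₀ = 1 + 12.3/290 = 1.04241
NF = 10 log₁₀(1.04241) = 0.180 dB

0.180 dB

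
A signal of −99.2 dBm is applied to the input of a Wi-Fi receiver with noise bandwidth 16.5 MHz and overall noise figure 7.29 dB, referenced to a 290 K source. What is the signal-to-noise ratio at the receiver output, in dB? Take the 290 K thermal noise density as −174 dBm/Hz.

−4.7 dB

Noise floor: N = −174 + 10 log₁₀(B) + NF
10 log₁₀(1.65×10⁷) = 72.17 dB
N = −174 + 72.17 + 7.29 = −94.54 dBm
SNR = P_sig − N = −99.2 − (−94.54) = −4.66 dB → −4.7 dB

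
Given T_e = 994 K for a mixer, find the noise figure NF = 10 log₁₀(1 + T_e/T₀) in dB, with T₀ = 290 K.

F = 1 + T_e/T₀ = 1 + 994/290 = 4.42759
NF = 10 log₁₀(4.42759) = 6.46 dB

6.46 dB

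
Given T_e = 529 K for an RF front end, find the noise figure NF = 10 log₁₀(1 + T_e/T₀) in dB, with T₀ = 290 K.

F = 1 + T_e/T₀ = 1 + 529/290 = 2.82414
NF = 10 log₁₀(2.82414) = 4.51 dB

4.51 dB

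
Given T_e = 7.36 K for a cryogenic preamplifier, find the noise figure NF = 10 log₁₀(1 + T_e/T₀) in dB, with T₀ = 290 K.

F = 1 + T_e/T₀ = 1 + 7.36/290 = 1.02538
NF = 10 log₁₀(1.02538) = 0.109 dB

0.109 dB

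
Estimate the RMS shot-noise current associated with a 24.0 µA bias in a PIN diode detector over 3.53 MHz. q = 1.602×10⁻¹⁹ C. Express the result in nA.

5.21 nA

I_n = √(2qI·B)
2qI·B = 2 × 1.602×10⁻¹⁹ × 2.40×10⁻⁵ × 3.53×10⁶ = 2.71×10⁻¹⁷ A²
I_n = √(2.71×10⁻¹⁷) = 5.21×10⁻⁹ A = 5.21 nA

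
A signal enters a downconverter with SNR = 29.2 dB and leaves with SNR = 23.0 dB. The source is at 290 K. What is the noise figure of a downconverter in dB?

NF (dB) = SNR_in(dB) − SNR_out(dB) when the source is at T₀
NF = 29.2 − 23.0 = 6.2 dB

6.2 dB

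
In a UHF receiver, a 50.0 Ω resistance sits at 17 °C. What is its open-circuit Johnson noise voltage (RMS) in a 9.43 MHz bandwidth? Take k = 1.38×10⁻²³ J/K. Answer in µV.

2.75 µV

T = 17 °C + 273.15 = 290.15 K
V_n = √(4kTRB)
4kTRB = 4 × 1.38×10⁻²³ × 290.15 × 5.00×10¹ × 9.43×10⁶ = 7.55×10⁻¹² V²
V_n = √(7.55×10⁻¹²) = 2.75×10⁻⁶ V = 2.75 µV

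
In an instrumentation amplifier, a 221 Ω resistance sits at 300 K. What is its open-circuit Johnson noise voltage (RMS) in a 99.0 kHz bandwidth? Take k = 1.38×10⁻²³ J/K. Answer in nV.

602 nV

V_n = √(4kTRB)
4kTRB = 4 × 1.38×10⁻²³ × 300 × 2.21×10² × 9.90×10⁴ = 3.62×10⁻¹³ V²
V_n = √(3.62×10⁻¹³) = 6.02×10⁻⁷ V = 602 nV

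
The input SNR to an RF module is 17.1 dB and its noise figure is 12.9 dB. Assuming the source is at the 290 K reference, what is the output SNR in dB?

By definition F = SNR_in/SNR_out, so in dB: SNR_out = SNR_in − NF
SNR_out = 17.1 − 12.9 = 4.2 dB

4.2 dB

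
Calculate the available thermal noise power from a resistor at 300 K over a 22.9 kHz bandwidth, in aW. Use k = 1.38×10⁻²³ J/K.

P_n = kTB = 1.38×10⁻²³ × 300 × 2.29×10⁴ = 9.48×10⁻¹⁷ W = 94.8 aW

94.8 aW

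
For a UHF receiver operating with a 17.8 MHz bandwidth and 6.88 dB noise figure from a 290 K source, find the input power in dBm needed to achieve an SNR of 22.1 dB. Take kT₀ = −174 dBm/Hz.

−72.5 dBm

Sensitivity = −174 + 10 log₁₀(B) + NF + SNR_min
= −174 + 72.5 + 6.88 + 22.1
= −72.52 dBm → −72.5 dBm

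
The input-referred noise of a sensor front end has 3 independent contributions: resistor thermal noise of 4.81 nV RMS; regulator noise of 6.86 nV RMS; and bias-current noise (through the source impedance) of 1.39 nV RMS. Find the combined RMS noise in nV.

Uncorrelated sources add in power (mean-square): V_tot = √(ΣV_i²)
V_tot = √[(4.81×10⁻⁹)² + (6.86×10⁻⁹)² + (1.39×10⁻⁹)²] = 8.49×10⁻⁹ V = 8.49 nV

8.49 nV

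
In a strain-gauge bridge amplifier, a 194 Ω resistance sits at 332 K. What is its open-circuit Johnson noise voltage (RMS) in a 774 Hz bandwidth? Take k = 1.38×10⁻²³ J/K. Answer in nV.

52.5 nV

V_n = √(4kTRB)
4kTRB = 4 × 1.38×10⁻²³ × 332 × 1.94×10² × 7.74×10² = 2.75×10⁻¹⁵ V²
V_n = √(2.75×10⁻¹⁵) = 5.25×10⁻⁸ V = 52.5 nV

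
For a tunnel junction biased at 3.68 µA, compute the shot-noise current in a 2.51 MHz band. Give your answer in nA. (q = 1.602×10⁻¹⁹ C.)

1.72 nA

I_n = √(2qI·B)
2qI·B = 2 × 1.602×10⁻¹⁹ × 3.68×10⁻⁶ × 2.51×10⁶ = 2.96×10⁻¹⁸ A²
I_n = √(2.96×10⁻¹⁸) = 1.72×10⁻⁹ A = 1.72 nA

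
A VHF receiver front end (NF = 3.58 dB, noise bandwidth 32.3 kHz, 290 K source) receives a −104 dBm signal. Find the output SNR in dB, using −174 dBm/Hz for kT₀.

Noise floor: N = −174 + 10 log₁₀(B) + NF
10 log₁₀(3.23×10⁴) = 45.09 dB
N = −174 + 45.09 + 3.58 = −125.33 dBm
SNR = P_sig − N = −104 − (−125.33) = 21.33 dB → 21.3 dB

21.3 dB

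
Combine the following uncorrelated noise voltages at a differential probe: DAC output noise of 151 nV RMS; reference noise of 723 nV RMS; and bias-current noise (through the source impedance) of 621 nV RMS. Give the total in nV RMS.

965 nV

Uncorrelated sources add in power (mean-square): V_tot = √(ΣV_i²)
V_tot = √[(1.51×10⁻⁷)² + (7.23×10⁻⁷)² + (6.21×10⁻⁷)²] = 9.65×10⁻⁷ V = 965 nV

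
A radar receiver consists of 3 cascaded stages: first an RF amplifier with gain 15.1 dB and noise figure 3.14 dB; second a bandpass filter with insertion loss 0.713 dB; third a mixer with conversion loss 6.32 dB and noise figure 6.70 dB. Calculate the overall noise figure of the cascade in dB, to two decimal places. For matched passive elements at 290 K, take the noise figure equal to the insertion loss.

3.42 dB

Convert to linear (a loss of L dB is a gain of −L dB): F_i = 10^(NF_i/10), G_i = 10^(G_i,dB/10)
  Stage 1: F_1 = 10^(3.14/10) = 2.061, G_1 = 10^(15.1/10) = 32.36
  Stage 2: F_2 = 10^(0.713/10) = 1.178, G_2 = 10^(−0.713/10) = 0.8486
  Stage 3: F_3 = 10^(6.70/10) = 4.677, G_3 = 10^(−6.32/10) = 0.2333
Friis cascade:
  F = 2.061 + (1.178 − 1)/32.36 + (4.677 − 1)/27.46 = 2.200
NF = 10 log₁₀(2.200) = 3.42 dB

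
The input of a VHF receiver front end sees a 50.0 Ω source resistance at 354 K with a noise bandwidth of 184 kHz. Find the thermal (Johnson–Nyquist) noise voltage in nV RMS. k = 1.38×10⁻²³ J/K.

V_n = √(4kTRB)
4kTRB = 4 × 1.38×10⁻²³ × 354 × 5.00×10¹ × 1.84×10⁵ = 1.80×10⁻¹³ V²
V_n = √(1.80×10⁻¹³) = 4.24×10⁻⁷ V = 424 nV

424 nV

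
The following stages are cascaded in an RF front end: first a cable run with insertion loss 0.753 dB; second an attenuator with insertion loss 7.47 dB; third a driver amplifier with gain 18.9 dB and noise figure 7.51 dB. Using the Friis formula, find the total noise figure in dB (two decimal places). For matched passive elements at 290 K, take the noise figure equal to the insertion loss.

Convert to linear (a loss of L dB is a gain of −L dB): F_i = 10^(NF_i/10), G_i = 10^(G_i,dB/10)
  Stage 1: F_1 = 10^(0.753/10) = 1.189, G_1 = 10^(−0.753/10) = 0.8408
  Stage 2: F_2 = 10^(7.47/10) = 5.585, G_2 = 10^(−7.47/10) = 0.1791
  Stage 3: F_3 = 10^(7.51/10) = 5.636, G_3 = 10^(18.9/10) = 77.62
Friis cascade:
  F = 1.189 + (5.585 − 1)/0.8408 + (5.636 − 1)/0.1506 = 37.44
NF = 10 log₁₀(37.44) = 15.73 dB

15.73 dB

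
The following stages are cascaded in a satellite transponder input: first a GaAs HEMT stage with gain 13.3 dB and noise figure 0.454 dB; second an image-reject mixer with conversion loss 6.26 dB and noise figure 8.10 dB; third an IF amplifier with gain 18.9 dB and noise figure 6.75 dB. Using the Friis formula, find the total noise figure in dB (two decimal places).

3.23 dB

Convert to linear (a loss of L dB is a gain of −L dB): F_i = 10^(NF_i/10), G_i = 10^(G_i,dB/10)
  Stage 1: F_1 = 10^(0.454/10) = 1.110, G_1 = 10^(13.3/10) = 21.38
  Stage 2: F_2 = 10^(8.10/10) = 6.457, G_2 = 10^(−6.26/10) = 0.2366
  Stage 3: F_3 = 10^(6.75/10) = 4.732, G_3 = 10^(18.9/10) = 77.62
Friis cascade:
  F = 1.110 + (6.457 − 1)/21.38 + (4.732 − 1)/5.058 = 2.103
NF = 10 log₁₀(2.103) = 3.23 dB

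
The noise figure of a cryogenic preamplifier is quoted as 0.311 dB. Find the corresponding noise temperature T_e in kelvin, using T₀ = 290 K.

F = 10^(0.311/10) = 1.07424
T_e = (F − 1)·T₀ = (1.07424 − 1) × 290 = 21.5 K

21.5 K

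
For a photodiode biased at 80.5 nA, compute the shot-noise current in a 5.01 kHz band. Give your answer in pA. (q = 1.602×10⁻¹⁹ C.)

I_n = √(2qI·B)
2qI·B = 2 × 1.602×10⁻¹⁹ × 8.05×10⁻⁸ × 5.01×10³ = 1.29×10⁻²² A²
I_n = √(1.29×10⁻²²) = 1.14×10⁻¹¹ A = 11.4 pA

11.4 pA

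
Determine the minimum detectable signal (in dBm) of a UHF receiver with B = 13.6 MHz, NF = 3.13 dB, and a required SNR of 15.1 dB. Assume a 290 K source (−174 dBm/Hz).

−84.4 dBm

Sensitivity = −174 + 10 log₁₀(B) + NF + SNR_min
= −174 + 71.34 + 3.13 + 15.1
= −84.43 dBm → −84.4 dBm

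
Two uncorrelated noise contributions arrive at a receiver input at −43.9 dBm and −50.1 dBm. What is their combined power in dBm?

−43.0 dBm

Convert to linear, add, convert back:
P₁ = 4.07×10⁻⁸ W, P₂ = 9.77×10⁻⁹ W
P_tot = 5.05×10⁻⁸ W → 10 log₁₀(P_tot / 10⁻³) = −43.0 dBm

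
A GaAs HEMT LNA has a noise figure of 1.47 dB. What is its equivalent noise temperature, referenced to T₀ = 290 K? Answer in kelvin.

117 K

F = 10^(1.47/10) = 1.40281
T_e = (F − 1)·T₀ = (1.40281 − 1) × 290 = 117 K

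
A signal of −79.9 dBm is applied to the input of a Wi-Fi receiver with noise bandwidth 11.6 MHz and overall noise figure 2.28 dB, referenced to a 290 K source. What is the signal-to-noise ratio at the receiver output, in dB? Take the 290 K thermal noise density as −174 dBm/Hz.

Noise floor: N = −174 + 10 log₁₀(B) + NF
10 log₁₀(1.16×10⁷) = 70.64 dB
N = −174 + 70.64 + 2.28 = −101.08 dBm
SNR = P_sig − N = −79.9 − (−101.08) = 21.18 dB → 21.2 dB

21.2 dB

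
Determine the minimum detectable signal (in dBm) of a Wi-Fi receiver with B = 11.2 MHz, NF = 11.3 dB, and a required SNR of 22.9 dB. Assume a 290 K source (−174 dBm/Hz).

Sensitivity = −174 + 10 log₁₀(B) + NF + SNR_min
= −174 + 70.49 + 11.3 + 22.9
= −69.31 dBm → −69.3 dBm

−69.3 dBm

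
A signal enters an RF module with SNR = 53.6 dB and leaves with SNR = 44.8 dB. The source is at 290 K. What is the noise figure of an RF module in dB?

NF (dB) = SNR_in(dB) − SNR_out(dB) when the source is at T₀
NF = 53.6 − 44.8 = 8.8 dB

8.8 dB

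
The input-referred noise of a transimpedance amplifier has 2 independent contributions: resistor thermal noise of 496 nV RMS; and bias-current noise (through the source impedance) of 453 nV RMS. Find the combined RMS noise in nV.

672 nV

Uncorrelated sources add in power (mean-square): V_tot = √(ΣV_i²)
V_tot = √[(4.96×10⁻⁷)² + (4.53×10⁻⁷)²] = 6.72×10⁻⁷ V = 672 nV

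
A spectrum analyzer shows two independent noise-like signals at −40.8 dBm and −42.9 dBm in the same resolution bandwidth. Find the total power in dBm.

−38.7 dBm

Convert to linear, add, convert back:
P₁ = 8.32×10⁻⁸ W, P₂ = 5.13×10⁻⁸ W
P_tot = 1.34×10⁻⁷ W → 10 log₁₀(P_tot / 10⁻³) = −38.7 dBm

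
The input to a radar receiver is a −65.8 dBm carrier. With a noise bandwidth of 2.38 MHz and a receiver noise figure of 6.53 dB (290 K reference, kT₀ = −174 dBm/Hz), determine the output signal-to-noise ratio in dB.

37.9 dB

Noise floor: N = −174 + 10 log₁₀(B) + NF
10 log₁₀(2.38×10⁶) = 63.77 dB
N = −174 + 63.77 + 6.53 = −103.70 dBm
SNR = P_sig − N = −65.8 − (−103.70) = 37.90 dB → 37.9 dB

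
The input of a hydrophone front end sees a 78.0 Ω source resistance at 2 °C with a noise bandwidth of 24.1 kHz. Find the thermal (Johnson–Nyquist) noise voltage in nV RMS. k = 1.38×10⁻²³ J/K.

169 nV

T = 2 °C + 273.15 = 275.15 K
V_n = √(4kTRB)
4kTRB = 4 × 1.38×10⁻²³ × 275.15 × 7.80×10¹ × 2.41×10⁴ = 2.86×10⁻¹⁴ V²
V_n = √(2.86×10⁻¹⁴) = 1.69×10⁻⁷ V = 169 nV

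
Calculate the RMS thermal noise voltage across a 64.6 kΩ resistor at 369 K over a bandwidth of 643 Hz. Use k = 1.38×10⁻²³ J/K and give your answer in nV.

V_n = √(4kTRB)
4kTRB = 4 × 1.38×10⁻²³ × 369 × 6.46×10⁴ × 6.43×10² = 8.46×10⁻¹³ V²
V_n = √(8.46×10⁻¹³) = 9.20×10⁻⁷ V = 920 nV

920 nV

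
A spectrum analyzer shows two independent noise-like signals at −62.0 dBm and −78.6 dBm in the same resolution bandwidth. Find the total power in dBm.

−61.9 dBm

Convert to linear, add, convert back:
P₁ = 6.31×10⁻¹⁰ W, P₂ = 1.38×10⁻¹¹ W
P_tot = 6.45×10⁻¹⁰ W → 10 log₁₀(P_tot / 10⁻³) = −61.9 dBm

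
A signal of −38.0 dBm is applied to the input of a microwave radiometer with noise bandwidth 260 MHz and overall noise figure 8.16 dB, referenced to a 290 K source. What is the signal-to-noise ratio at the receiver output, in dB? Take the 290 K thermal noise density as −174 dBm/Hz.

Noise floor: N = −174 + 10 log₁₀(B) + NF
10 log₁₀(2.60×10⁸) = 84.15 dB
N = −174 + 84.15 + 8.16 = −81.69 dBm
SNR = P_sig − N = −38.0 − (−81.69) = 43.69 dB → 43.7 dB

43.7 dB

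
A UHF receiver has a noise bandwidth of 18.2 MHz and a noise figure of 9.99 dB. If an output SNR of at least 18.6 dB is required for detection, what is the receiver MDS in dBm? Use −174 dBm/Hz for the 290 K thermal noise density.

Sensitivity = −174 + 10 log₁₀(B) + NF + SNR_min
= −174 + 72.6 + 9.99 + 18.6
= −72.81 dBm → −72.8 dBm

−72.8 dBm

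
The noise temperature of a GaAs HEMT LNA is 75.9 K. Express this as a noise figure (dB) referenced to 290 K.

1.01 dB

F = 1 + T_e/T₀ = 1 + 75.9/290 = 1.26172
NF = 10 log₁₀(1.26172) = 1.01 dB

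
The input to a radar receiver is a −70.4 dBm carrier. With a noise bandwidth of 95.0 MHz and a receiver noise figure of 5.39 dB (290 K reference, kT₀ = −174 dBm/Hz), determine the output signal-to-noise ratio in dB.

Noise floor: N = −174 + 10 log₁₀(B) + NF
10 log₁₀(9.50×10⁷) = 79.78 dB
N = −174 + 79.78 + 5.39 = −88.83 dBm
SNR = P_sig − N = −70.4 − (−88.83) = 18.43 dB → 18.4 dB

18.4 dB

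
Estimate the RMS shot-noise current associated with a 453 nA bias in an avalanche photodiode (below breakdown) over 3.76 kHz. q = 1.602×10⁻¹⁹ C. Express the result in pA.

23.4 pA

I_n = √(2qI·B)
2qI·B = 2 × 1.602×10⁻¹⁹ × 4.53×10⁻⁷ × 3.76×10³ = 5.46×10⁻²² A²
I_n = √(5.46×10⁻²²) = 2.34×10⁻¹¹ A = 23.4 pA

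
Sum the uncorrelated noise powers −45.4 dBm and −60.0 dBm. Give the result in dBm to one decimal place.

Convert to linear, add, convert back:
P₁ = 2.88×10⁻⁸ W, P₂ = 1.00×10⁻⁹ W
P_tot = 2.98×10⁻⁸ W → 10 log₁₀(P_tot / 10⁻³) = −45.3 dBm

−45.3 dBm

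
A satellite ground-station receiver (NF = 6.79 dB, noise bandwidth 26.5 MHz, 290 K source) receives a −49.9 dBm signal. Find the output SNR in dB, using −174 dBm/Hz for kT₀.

43.1 dB

Noise floor: N = −174 + 10 log₁₀(B) + NF
10 log₁₀(2.65×10⁷) = 74.23 dB
N = −174 + 74.23 + 6.79 = −92.98 dBm
SNR = P_sig − N = −49.9 − (−92.98) = 43.08 dB → 43.1 dB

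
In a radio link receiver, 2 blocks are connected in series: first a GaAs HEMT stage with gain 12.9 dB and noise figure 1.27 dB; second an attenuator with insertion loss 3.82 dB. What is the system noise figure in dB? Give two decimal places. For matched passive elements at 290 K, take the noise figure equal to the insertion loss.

Convert to linear (a loss of L dB is a gain of −L dB): F_i = 10^(NF_i/10), G_i = 10^(G_i,dB/10)
  Stage 1: F_1 = 10^(1.27/10) = 1.340, G_1 = 10^(12.9/10) = 19.50
  Stage 2: F_2 = 10^(3.82/10) = 2.410, G_2 = 10^(−3.82/10) = 0.4150
Friis cascade:
  F = 1.340 + (2.410 − 1)/19.50 = 1.412
NF = 10 log₁₀(1.412) = 1.50 dB

1.50 dB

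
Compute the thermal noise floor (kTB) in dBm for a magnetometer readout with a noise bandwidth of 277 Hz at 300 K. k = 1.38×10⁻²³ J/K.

−149.4 dBm

P_n = kTB = 1.38×10⁻²³ × 300 × 2.77×10² = 1.15×10⁻¹⁸ W
In dBm: 10 log₁₀(1.15×10⁻¹⁸ / 10⁻³) = −149.4 dBm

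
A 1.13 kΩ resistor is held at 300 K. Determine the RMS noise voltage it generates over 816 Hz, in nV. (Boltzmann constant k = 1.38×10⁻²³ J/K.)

V_n = √(4kTRB)
4kTRB = 4 × 1.38×10⁻²³ × 300 × 1.13×10³ × 8.16×10² = 1.53×10⁻¹⁴ V²
V_n = √(1.53×10⁻¹⁴) = 1.24×10⁻⁷ V = 124 nV

124 nV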